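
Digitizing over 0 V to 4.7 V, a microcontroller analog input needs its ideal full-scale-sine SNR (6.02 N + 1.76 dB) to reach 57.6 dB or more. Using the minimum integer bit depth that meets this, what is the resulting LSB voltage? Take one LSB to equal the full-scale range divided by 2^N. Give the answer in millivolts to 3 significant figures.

4.59 mV

Range is 4.7 V.
N ≥ (57.6 − 1.76)/6.02 = 9.276 → N_min = 10.
One LSB is 4.7 V / 1024 = 4.59 mV.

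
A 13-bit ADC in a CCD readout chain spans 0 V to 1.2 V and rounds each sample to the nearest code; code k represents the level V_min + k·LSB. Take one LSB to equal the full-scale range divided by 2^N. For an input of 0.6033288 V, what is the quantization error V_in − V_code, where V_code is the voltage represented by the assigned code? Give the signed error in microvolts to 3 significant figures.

Range is 1.2 V. LSB = 1.2 V / 2^13 ≈ 146.5 µV.
(V_in − V_min)/LSB = (0.6033288 − (0)) × 8192/1.2 = 4118.7246 → nearest code k = 4119.
V_code = 0 + (4119/8192) × 1.2 = 0.6033691406 V.
V_in − V_code = 0.6033288 − (0.6033691406) = −40.3 µV.

−40.3 µV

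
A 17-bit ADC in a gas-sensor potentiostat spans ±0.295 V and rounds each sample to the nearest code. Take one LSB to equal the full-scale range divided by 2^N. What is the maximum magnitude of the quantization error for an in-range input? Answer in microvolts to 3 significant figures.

The full-scale span is 0.295 − (-0.295) = 0.59 V.
One LSB is 0.59 V / 131072 = 4.5013 µV.
Worst-case error for round-to-nearest is half an LSB: 2.25 µV.

2.25 µV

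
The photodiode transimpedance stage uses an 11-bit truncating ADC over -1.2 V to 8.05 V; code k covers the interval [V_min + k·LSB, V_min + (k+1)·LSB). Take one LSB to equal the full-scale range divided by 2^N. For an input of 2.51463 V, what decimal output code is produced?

822

Range = 8.05 − (-1.2) = 9.25 V. LSB = 9.25 V / 2^11 ≈ 4.517 mV.
V_in − V_min = 2.51463 − (-1.2) = 3.71463 V.
Divide by LSB: 3.71463 × 2048/9.25 = 822.4392.
Truncating gives code 822.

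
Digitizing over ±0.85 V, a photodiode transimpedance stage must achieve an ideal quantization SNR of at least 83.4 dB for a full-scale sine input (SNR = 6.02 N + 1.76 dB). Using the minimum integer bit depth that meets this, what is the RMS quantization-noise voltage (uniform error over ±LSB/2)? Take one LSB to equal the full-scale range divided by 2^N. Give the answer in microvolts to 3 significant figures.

30.0 µV

Full-scale range = 0.85 V − (-0.85 V) = 1.7 V.
6.02 N + 1.76 ≥ 83.4 gives N ≥ 13.561, so the minimum integer is 14.
LSB = 1.7 V ÷ 2^14 = 1.7/16384 V = 103.76 µV.
V_rms = LSB/√12 = 30.0 µV.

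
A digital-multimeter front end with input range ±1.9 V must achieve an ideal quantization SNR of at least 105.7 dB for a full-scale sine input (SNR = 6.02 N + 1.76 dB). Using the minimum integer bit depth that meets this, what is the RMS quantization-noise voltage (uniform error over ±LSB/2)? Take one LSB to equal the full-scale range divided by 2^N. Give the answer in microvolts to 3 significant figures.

The full-scale span is 1.9 − (-1.9) = 3.8 V.
Solving 6.02 N ≥ 105.7 − 1.76: N ≥ 17.266. Round up → N = 18.
One LSB is 3.8 V / 262144 = 14.496 µV.
RMS noise = LSB/√12 = 4.18 µV.

4.18 µV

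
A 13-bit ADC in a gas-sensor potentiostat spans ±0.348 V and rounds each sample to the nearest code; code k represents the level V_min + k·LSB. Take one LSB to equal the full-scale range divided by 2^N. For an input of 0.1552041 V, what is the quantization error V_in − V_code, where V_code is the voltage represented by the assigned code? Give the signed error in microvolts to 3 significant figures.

−19.5 µV

Range = 0.348 − (-0.348) = 0.696 V. LSB = 0.696 V / 2^13 ≈ 84.96 µV.
(0.1552041 − (-0.348)) / LSB = 0.5032041 × 8192/0.696 = 5922.7701. Nearest integer: k = 5923.
V_code = V_min + k × range/2^13 = -0.348 + 5923 × 0.696/8192 = 0.1552236328 V.
Error = V_in − V_code = 0.1552041 − (0.1552236328) = −19.5 µV.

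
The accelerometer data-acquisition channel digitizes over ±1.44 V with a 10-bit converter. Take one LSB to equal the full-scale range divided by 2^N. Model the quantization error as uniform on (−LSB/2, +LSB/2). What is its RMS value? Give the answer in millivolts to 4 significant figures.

Range = 1.44 − (-1.44) = 2.88 V.
One LSB is 2.88 V / 1024 = 2.81250 mV.
RMS of a uniform error over width LSB is LSB/√12 = 0.8119 mV.

0.8119 mV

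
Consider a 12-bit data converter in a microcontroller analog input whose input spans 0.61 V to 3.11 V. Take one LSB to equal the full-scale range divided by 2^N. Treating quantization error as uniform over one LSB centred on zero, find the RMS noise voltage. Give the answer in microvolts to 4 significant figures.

176.2 µV

Full-scale range = 3.11 V − (0.61 V) = 2.5 V.
LSB = 2.5 V ÷ 2^12 = 2.5/4096 V = 0.610352 mV.
RMS of a uniform error over width LSB is LSB/√12 = 176.2 µV.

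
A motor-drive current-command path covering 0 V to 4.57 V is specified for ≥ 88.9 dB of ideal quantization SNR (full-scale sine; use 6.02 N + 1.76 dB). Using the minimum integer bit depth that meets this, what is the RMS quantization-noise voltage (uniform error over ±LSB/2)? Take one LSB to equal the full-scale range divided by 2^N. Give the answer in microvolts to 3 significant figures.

V_FS = 4.57 V.
Required N = ⌈(88.9 − 1.76)/6.02⌉ = ⌈14.475⌉ = 15.
LSB = 4.57 V / 2^15 = 139.47 µV.
V_rms = LSB/√12 = 40.3 µV.

40.3 µV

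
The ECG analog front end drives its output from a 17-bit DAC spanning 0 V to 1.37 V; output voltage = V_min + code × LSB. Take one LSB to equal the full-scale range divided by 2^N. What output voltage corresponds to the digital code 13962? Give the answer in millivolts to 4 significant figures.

145.9 mV

Range is 1.37 V. LSB = 1.37 V / 2^17.
V_out = 0 + 13962 × (1.37/131072) V
      = 0 V + 0.145935 V = 0.145935 V.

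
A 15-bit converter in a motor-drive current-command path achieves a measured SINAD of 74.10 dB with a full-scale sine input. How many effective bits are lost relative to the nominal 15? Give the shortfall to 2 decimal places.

2.98 bits

ENOB = (SINAD − 1.76)/6.02 = (74.10 − 1.76)/6.02 = 12.0166 bits.
Lost resolution: 15 − 12.0166 = 2.9834 bits.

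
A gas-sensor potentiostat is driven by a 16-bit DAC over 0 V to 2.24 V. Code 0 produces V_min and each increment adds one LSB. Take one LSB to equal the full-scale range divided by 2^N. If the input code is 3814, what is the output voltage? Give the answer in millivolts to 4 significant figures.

Full-scale range = 2.24 V. LSB = 2.24 V / 2^16.
Output = V_min + (3814/65536) × range = 0 + 0.0581970 × 2.24 V
      = 0 + 0.130361 = 0.130361 V.

130.4 mV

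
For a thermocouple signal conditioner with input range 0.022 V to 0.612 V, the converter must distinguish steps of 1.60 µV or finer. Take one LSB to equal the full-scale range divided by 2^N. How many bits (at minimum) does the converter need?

19 bits

Range = 0.612 − (0.022) = 0.59 V.
Levels needed ≥ 0.59/1.60 µV = 368800. 2^19 = 524288 suffices, so N_min = 19.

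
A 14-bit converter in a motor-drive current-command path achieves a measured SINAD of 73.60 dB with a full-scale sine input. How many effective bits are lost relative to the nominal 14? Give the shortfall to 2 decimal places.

ENOB = (SINAD − 1.76)/6.02 = (73.60 − 1.76)/6.02 = 11.9336 bits.
Shortfall = 14 − 11.9336 = 2.0664 bits.

2.07 bits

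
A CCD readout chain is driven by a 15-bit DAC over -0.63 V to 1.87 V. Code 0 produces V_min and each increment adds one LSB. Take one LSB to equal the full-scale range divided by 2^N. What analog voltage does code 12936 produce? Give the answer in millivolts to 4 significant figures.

356.9 mV

The full-scale span is 1.87 − (-0.63) = 2.5 V. LSB = 2.5 V / 2^15.
Output = V_min + (12936/32768) × range = -0.63 + 0.394775 × 2.5 V
      = -0.63 V + 0.986938 V = 0.356938 V.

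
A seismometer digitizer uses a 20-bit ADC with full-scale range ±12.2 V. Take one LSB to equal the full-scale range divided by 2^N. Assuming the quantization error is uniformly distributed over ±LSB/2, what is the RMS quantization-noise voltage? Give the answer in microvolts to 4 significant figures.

6.717 µV

Range = 12.2 − (-12.2) = 24.4 V.
LSB = 24.4 V / 2^20 = 23.2697 µV.
For a uniform distribution on [−LSB/2, +LSB/2], V_rms = LSB/√12 = 23.2697 µV/3.4641 = 6.717 µV.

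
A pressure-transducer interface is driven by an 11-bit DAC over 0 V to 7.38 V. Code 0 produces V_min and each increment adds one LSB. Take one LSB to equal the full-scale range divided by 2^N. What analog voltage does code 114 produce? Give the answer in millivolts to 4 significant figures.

410.8 mV

Range is 7.38 V. LSB = 7.38 V / 2^11.
V_out = 0 + 114 × (7.38/2048) V
      = 0 + 0.410801 = 0.410801 V.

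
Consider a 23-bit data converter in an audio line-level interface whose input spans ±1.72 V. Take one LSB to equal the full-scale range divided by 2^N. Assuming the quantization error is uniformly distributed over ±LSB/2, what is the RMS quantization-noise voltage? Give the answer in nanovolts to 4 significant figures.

Range = 1.72 − (-1.72) = 3.44 V.
Step size = 3.44/8388608 V = 410.080 nV.
For a uniform distribution on [−LSB/2, +LSB/2], V_rms = LSB/√12 = 410.080 nV/3.4641 = 118.4 nV.

118.4 nV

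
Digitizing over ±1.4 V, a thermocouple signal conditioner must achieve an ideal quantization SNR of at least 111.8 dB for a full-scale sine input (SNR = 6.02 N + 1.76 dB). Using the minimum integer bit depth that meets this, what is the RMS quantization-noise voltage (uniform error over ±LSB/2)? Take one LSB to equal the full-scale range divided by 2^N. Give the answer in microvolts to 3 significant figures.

1.54 µV

Full-scale range = 1.4 V − (-1.4 V) = 2.8 V.
6.02 N + 1.76 ≥ 111.8 gives N ≥ 18.279, so the minimum integer is 19.
One LSB is 2.8 V / 524288 = 5.3406 µV.
σ_q = LSB/√12 = 5.3406 µV/3.4641 = 1.54 µV.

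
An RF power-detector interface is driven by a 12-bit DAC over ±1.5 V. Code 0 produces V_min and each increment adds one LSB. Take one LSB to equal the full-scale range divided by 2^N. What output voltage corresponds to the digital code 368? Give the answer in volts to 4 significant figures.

-1.230 V

Span: 1.5 V − (-1.5 V) = 3 V. LSB = 3 V / 2^12.
V_out = -1.5 + 368 × (3/4096) V
      = -1.5 V + 0.269531 V = -1.23047 V.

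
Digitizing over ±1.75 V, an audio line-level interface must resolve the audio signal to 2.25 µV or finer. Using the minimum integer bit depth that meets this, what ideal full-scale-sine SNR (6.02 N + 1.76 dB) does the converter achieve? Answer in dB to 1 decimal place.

Full-scale range = 1.75 V − (-1.75 V) = 3.5 V.
Need 2^N ≥ 3.5 V / 2.25 µV = 1.556e6 → N_min = 21.
Ideal SNR at N = 21: 6.02·21 + 1.76 = 128.2 dB.

128.2 dB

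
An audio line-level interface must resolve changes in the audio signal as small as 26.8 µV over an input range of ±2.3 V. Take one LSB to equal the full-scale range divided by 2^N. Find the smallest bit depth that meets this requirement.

18 bits

Range = 2.3 − (-2.3) = 4.6 V.
Need 2^N ≥ 4.6 V / 26.8 µV = 171600 → N_min = 18.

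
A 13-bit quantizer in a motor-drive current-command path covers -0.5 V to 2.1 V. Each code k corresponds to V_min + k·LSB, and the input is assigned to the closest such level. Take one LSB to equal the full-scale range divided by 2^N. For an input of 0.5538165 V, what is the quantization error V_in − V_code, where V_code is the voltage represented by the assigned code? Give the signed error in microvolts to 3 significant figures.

Span: 2.1 V − (-0.5 V) = 2.6 V. LSB = 2.6 V / 2^13 ≈ 317.4 µV.
(0.5538165 − (-0.5)) / LSB = 1.0538165 × 8192/2.6 = 3320.3326. Nearest integer: k = 3320.
Reconstructed level: -0.5 + 3320 × 2.6/8192 V = 0.5537109375 V.
V_in − V_code = 0.5538165 − (0.5537109375) = +106 µV.

+106 µV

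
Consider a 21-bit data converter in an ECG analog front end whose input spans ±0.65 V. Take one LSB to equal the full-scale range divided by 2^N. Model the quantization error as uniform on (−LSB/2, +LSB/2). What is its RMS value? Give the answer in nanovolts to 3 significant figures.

Span: 0.65 V − (-0.65 V) = 1.3 V.
One LSB is 1.3 V / 2097152 = 0.61989 µV.
V_rms = LSB/√12 = 0.61989 µV / √12 = 179 nV.

179 nV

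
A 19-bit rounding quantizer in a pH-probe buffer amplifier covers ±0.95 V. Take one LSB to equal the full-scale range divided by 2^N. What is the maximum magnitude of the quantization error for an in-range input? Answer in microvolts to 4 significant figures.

1.812 µV

Span: 0.95 V − (-0.95 V) = 1.9 V.
One LSB is 1.9 V / 524288 = 3.62396 µV.
Worst-case error for round-to-nearest is half an LSB: 1.812 µV.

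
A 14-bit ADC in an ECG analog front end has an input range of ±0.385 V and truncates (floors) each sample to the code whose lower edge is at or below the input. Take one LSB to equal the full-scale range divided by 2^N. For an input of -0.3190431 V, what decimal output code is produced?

1403

Full-scale range = 0.385 V − (-0.385 V) = 0.77 V. LSB = 0.77 V / 2^14 ≈ 47.00 µV.
V_in − V_min = -0.3190431 − (-0.385) = 0.0659569 V.
Divide by LSB: 0.0659569 × 16384/0.77 = 1403.4258.
Truncating gives code 1403.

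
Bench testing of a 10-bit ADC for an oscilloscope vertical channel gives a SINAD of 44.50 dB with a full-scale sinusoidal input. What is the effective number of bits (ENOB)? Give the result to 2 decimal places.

7.10 bits

ENOB = (SINAD − 1.76) / 6.02 = (44.50 − 1.76) / 6.02 = 42.74 / 6.02 = 7.0997.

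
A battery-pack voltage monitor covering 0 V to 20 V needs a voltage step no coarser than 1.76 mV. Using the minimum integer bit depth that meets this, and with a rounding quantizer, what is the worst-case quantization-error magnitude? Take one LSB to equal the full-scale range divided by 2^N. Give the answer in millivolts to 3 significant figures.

Full-scale range = 20 V.
Levels needed ≥ 20/1.76 mV = 11360. 2^14 = 16384 suffices, so N_min = 14.
LSB = 20 V ÷ 2^14 = 20/16384 V = 1.2207 mV.
Half an LSB is 0.610 mV.

0.610 mV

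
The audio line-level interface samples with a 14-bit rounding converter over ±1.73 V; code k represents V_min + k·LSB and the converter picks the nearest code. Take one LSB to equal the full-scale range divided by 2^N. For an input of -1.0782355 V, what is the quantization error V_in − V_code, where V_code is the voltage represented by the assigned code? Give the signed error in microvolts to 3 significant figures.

Full-scale range = 1.73 V − (-1.73 V) = 3.46 V. LSB = 3.46 V / 2^14 ≈ 211.2 µV.
(-1.0782355 − (-1.73)) / LSB = 0.6517645 × 16384/3.46 = 3086.2744. Nearest integer: k = 3086.
V_code = V_min + k × range/2^14 = -1.73 + 3086 × 3.46/16384 = -1.0782934570 V.
V_in − V_code = -1.0782355 − (-1.0782934570) = +58.0 µV.

+58.0 µV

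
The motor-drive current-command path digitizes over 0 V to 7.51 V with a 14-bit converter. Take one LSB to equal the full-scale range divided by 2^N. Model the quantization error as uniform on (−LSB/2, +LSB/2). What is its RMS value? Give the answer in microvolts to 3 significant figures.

Range is 7.51 V.
One LSB is 7.51 V / 16384 = 458.37 µV.
V_rms = LSB/√12 = 458.37 µV / √12 = 132 µV.

132 µV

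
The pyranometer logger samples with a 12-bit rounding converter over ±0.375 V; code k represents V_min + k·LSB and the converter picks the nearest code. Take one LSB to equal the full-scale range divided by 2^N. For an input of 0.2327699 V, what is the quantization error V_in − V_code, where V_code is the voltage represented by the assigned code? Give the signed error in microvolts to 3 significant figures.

+42.8 µV

Range = 0.375 − (-0.375) = 0.75 V. LSB = 0.75 V / 2^12 ≈ 183.1 µV.
(V_in − V_min)/LSB = (0.2327699 − (-0.375)) × 4096/0.75 = 3319.2340 → nearest code k = 3319.
V_code = V_min + k × range/2^12 = -0.375 + 3319 × 0.75/4096 = 0.2327270508 V.
Error = V_in − V_code = 0.2327699 − (0.2327270508) = +42.8 µV.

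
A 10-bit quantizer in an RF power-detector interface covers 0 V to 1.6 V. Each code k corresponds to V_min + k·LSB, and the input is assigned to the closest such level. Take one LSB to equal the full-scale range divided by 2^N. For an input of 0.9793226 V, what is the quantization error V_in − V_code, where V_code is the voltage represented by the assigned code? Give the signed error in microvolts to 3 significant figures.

Full-scale range = 1.6 V. LSB = 1.6 V / 2^10 ≈ 1.563 mV.
(V_in − V_min)/LSB = (0.9793226 − (0)) × 1024/1.6 = 626.7665 → nearest code k = 627.
V_code = V_min + k × range/2^10 = 0 + 627 × 1.6/1024 = 0.9796875000 V.
Error = V_in − V_code = 0.9793226 − (0.9796875000) = −365 µV.

−365 µV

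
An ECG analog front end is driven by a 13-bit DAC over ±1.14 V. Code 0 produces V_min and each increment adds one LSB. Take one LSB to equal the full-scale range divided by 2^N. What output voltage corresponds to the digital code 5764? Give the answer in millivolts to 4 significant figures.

464.2 mV

Range = 1.14 − (-1.14) = 2.28 V. LSB = 2.28 V / 2^13.
V_out = V_min + code × LSB = -1.14 V + 5764 × 2.28 V / 8192
      = -1.14 V + 1.60424 V = 0.464238 V.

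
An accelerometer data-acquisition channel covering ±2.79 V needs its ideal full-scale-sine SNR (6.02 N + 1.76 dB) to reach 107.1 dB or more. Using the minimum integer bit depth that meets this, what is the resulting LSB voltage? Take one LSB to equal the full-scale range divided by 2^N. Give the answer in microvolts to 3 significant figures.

21.3 µV

The full-scale span is 2.79 − (-2.79) = 5.58 V.
6.02 N + 1.76 ≥ 107.1 gives N ≥ 17.498, so the minimum integer is 18.
LSB = 5.58 V / 2^18 = 21.3 µV.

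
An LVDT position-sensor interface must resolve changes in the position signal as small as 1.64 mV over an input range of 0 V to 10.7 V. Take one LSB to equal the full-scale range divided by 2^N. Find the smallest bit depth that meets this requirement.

13 bits

Full-scale range = 10.7 V.
Required number of levels: 10.7/1.64 mV = 6524.4; smallest N with 2^N ≥ that is 13.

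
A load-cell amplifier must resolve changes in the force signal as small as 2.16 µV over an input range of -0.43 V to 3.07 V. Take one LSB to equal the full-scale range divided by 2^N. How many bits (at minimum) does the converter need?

Span: 3.07 V − (-0.43 V) = 3.5 V.
Required number of levels: 3.5/2.16 µV = 1.6204e6; smallest N with 2^N ≥ that is 21.

21 bits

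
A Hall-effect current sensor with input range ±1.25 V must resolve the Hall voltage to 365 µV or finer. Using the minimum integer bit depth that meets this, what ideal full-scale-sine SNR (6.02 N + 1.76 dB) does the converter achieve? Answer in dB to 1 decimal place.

Span: 1.25 V − (-1.25 V) = 2.5 V.
2.5 V / 365 µV = 6849. Since 2^12 = 4096 and 2^13 = 8192, N = 13.
Ideal SNR at N = 13: 6.02·13 + 1.76 = 80.0 dB.

80.0 dB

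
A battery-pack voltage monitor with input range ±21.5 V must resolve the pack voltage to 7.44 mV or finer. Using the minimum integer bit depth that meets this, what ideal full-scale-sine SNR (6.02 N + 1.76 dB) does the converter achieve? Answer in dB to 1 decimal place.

The full-scale span is 21.5 − (-21.5) = 43 V.
Required number of levels: 43/7.44 mV = 5779.6; smallest N with 2^N ≥ that is 13.
Ideal SNR at N = 13: 6.02·13 + 1.76 = 80.0 dB.

80.0 dB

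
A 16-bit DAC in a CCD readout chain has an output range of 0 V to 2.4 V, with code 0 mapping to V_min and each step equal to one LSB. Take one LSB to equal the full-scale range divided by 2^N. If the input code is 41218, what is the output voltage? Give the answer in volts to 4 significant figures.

Span = 2.4 V. LSB = 2.4 V / 2^16.
V_out = 0 + 41218 × (2.4/65536) V
      = 0 + 1.50945 = 1.50945 V.

1.509 V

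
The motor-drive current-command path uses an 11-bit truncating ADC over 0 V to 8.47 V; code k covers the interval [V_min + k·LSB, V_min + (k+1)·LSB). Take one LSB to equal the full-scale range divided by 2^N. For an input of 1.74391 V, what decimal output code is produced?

Span = 8.47 V. LSB = 8.47 V / 2^11 ≈ 4.136 mV.
code = ⌊(V_in − V_min)/LSB⌋ = ⌊(V_in − V_min) × 2^11 / range⌋
     = ⌊(1.74391 − (0)) × 2048 / 8.47⌋ = ⌊1.74391 × 2048/8.47⌋
     = ⌊421.668⌋ = 421.

421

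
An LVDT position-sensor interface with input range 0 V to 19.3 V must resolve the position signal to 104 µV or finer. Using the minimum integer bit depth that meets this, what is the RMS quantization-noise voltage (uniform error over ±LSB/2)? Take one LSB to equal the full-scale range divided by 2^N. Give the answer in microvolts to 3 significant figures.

21.3 µV

Range is 19.3 V.
Levels needed ≥ 19.3/104 µV = 185600. 2^18 = 262144 suffices, so N_min = 18.
LSB = 19.3 V ÷ 2^18 = 19.3/262144 V = 73.624 µV.
V_rms = LSB/√12 = 21.3 µV.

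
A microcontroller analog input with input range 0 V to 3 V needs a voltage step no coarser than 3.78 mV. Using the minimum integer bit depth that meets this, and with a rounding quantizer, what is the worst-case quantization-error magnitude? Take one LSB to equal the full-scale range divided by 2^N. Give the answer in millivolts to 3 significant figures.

1.46 mV

Full-scale range = 3 V.
Need 2^N ≥ 3 V / 3.78 mV = 793.7 → N_min = 10.
One LSB is 3 V / 1024 = 2.9297 mV.
Half an LSB is 1.46 mV.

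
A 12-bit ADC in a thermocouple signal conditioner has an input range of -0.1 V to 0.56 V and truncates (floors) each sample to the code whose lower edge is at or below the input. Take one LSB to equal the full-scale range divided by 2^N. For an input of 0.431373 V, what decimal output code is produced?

3297

The full-scale span is 0.56 − (-0.1) = 0.66 V. LSB = 0.66 V / 2^12 ≈ 161.1 µV.
code = ⌊(V_in − V_min)/LSB⌋ = ⌊(V_in − V_min) × 2^12 / range⌋
     = ⌊(0.431373 − (-0.1)) × 4096 / 0.66⌋ = ⌊0.531373 × 4096/0.66⌋
     = ⌊3297.733⌋ = 3297.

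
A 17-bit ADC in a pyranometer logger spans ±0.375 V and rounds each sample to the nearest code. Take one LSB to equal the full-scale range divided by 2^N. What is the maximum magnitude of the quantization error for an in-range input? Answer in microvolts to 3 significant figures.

Span: 0.375 V − (-0.375 V) = 0.75 V.
Step size = 0.75/131072 V = 5.7220 µV.
Worst-case error for round-to-nearest is half an LSB: 2.86 µV.

2.86 µV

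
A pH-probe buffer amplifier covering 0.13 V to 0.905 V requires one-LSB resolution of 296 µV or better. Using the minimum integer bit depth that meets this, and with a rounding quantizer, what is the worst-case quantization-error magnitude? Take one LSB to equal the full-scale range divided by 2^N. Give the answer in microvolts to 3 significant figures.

Range = 0.905 − (0.13) = 0.775 V.
Required number of levels: 0.775/296 µV = 2618.2; smallest N with 2^N ≥ that is 12.
LSB = 0.775 V / 2^12 = 189.21 µV.
|e|_max = LSB/2 = 94.6 µV.

94.6 µV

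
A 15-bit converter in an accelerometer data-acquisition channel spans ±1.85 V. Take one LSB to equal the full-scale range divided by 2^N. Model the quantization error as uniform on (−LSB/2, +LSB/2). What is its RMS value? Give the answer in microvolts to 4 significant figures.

32.60 µV

Span: 1.85 V − (-1.85 V) = 3.7 V.
Step size = 3.7/32768 V = 112.915 µV.
σ_q = LSB/√12 = 112.915 µV/3.4641 = 32.60 µV.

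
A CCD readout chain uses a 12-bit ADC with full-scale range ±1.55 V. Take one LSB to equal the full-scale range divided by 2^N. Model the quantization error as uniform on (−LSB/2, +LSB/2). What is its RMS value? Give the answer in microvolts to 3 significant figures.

218 µV

Span: 1.55 V − (-1.55 V) = 3.1 V.
One LSB is 3.1 V / 4096 = 0.75684 mV.
V_rms = LSB/√12 = 0.75684 mV / √12 = 218 µV.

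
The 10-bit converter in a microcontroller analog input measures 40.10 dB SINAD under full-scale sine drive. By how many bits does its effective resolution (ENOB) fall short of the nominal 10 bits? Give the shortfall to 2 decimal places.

N_eff = (40.10 − 1.76)/6.02 = 6.3688 bits.
Lost resolution: 10 − 6.3688 = 3.6312 bits.

3.63 bits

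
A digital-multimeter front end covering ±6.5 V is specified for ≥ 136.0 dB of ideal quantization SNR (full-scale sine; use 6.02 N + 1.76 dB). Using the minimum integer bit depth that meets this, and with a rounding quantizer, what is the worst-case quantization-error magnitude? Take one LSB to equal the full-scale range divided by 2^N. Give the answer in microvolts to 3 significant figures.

0.775 µV

Range = 6.5 − (-6.5) = 13 V.
6.02 N + 1.76 ≥ 136.0 gives N ≥ 22.299, so the minimum integer is 23.
LSB = 13 V / 2^23 = 1.5497 µV.
Half an LSB is 0.775 µV.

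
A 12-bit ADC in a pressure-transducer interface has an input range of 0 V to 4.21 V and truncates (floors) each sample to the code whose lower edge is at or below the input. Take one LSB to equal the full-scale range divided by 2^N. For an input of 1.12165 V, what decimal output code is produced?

Range is 4.21 V. LSB = 4.21 V / 2^12 ≈ 1.028 mV.
code = ⌊(V_in − V_min)/LSB⌋ = ⌊(V_in − V_min) × 2^12 / range⌋
     = ⌊(1.12165 − (0)) × 4096 / 4.21⌋ = ⌊1.12165 × 4096/4.21⌋
     = ⌊1091.278⌋ = 1091.

1091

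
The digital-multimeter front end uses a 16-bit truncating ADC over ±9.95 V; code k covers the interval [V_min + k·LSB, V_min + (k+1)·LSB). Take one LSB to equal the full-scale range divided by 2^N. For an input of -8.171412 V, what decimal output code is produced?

5857

The full-scale span is 9.95 − (-9.95) = 19.9 V. LSB = 19.9 V / 2^16 ≈ 303.6 µV.
code = ⌊(V_in − V_min)/LSB⌋ = ⌊(V_in − V_min) × 2^16 / range⌋
     = ⌊(-8.171412 − (-9.95)) × 65536 / 19.9⌋ = ⌊1.778588 × 65536/19.9⌋
     = ⌊5857.364⌋ = 5857.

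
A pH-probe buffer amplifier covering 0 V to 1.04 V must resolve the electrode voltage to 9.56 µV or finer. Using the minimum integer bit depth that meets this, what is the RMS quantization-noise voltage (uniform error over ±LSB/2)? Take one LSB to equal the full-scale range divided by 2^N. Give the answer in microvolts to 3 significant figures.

2.29 µV

Range is 1.04 V.
1.04 V / 9.56 µV = 108800. Since 2^16 = 65536 and 2^17 = 131072, N = 17.
LSB = 1.04 V ÷ 2^17 = 1.04/131072 V = 7.9346 µV.
V_rms = LSB/√12 = 2.29 µV.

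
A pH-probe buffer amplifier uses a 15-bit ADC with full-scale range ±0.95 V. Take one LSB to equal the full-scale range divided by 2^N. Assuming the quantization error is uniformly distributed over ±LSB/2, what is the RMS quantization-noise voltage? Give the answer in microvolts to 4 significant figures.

16.74 µV

Full-scale range = 0.95 V − (-0.95 V) = 1.9 V.
LSB = 1.9 V / 2^15 = 57.9834 µV.
RMS of a uniform error over width LSB is LSB/√12 = 16.74 µV.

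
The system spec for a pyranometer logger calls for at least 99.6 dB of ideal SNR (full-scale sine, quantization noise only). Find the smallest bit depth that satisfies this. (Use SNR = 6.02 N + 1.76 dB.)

Required N = ⌈(99.6 − 1.76)/6.02⌉ = ⌈16.252⌉ = 17.

17 bits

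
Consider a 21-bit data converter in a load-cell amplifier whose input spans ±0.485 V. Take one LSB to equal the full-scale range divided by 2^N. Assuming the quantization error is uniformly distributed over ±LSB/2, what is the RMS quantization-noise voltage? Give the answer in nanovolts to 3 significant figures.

Span: 0.485 V − (-0.485 V) = 0.97 V.
Step size = 0.97/2097152 V = 462.53 nV.
V_rms = LSB/√12 = 462.53 nV / √12 = 134 nV.

134 nV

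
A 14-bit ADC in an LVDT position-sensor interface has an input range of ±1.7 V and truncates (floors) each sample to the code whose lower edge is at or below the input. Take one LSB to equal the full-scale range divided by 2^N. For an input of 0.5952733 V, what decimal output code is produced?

Full-scale range = 1.7 V − (-1.7 V) = 3.4 V. LSB = 3.4 V / 2^14 ≈ 207.5 µV.
code = ⌊(V_in − V_min)/LSB⌋ = ⌊(V_in − V_min) × 2^14 / range⌋
     = ⌊(0.5952733 − (-1.7)) × 16384 / 3.4⌋ = ⌊2.2952733 × 16384/3.4⌋
     = ⌊11060.517⌋ = 11060.

11060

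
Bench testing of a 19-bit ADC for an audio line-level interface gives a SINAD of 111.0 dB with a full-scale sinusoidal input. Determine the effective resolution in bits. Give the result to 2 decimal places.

(111.0 − 1.76) / 6.02 = 109.24/6.02 = 18.1462 effective bits.

18.15 bits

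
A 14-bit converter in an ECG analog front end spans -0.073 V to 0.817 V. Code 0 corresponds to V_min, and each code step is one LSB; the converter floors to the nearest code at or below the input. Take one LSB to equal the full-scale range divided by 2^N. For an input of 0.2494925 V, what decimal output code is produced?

5936

The full-scale span is 0.817 − (-0.073) = 0.89 V. LSB = 0.89 V / 2^14 ≈ 54.32 µV.
V_in − V_min = 0.2494925 − (-0.073) = 0.3224925 V.
Divide by LSB: 0.3224925 × 16384/0.89 = 5936.7608.
Truncating gives code 5936.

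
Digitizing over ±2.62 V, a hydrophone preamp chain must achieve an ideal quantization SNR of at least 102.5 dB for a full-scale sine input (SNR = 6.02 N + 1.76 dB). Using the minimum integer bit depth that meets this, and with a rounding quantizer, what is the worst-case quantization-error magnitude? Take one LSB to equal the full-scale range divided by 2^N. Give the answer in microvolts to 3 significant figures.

Span: 2.62 V − (-2.62 V) = 5.24 V.
Solving 6.02 N ≥ 102.5 − 1.76: N ≥ 16.734. Round up → N = 17.
One LSB is 5.24 V / 131072 = 39.978 µV.
Half an LSB is 20.0 µV.

20.0 µV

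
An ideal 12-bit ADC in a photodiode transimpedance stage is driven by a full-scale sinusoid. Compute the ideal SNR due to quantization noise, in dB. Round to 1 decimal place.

6.02(12) + 1.76 = 72.24 + 1.76 = 74.00 dB.

74.0 dB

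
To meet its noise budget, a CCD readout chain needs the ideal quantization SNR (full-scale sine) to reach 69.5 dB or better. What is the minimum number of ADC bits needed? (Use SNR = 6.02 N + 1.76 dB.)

Solving 6.02 N ≥ 69.5 − 1.76: N ≥ 11.252. Round up → N = 12.

12 bits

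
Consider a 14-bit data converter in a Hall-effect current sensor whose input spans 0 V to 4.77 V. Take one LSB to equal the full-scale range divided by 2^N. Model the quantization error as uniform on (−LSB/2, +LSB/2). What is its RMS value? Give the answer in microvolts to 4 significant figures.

84.04 µV

Range is 4.77 V.
LSB = 4.77 V / 2^14 = 291.138 µV.
RMS of a uniform error over width LSB is LSB/√12 = 84.04 µV.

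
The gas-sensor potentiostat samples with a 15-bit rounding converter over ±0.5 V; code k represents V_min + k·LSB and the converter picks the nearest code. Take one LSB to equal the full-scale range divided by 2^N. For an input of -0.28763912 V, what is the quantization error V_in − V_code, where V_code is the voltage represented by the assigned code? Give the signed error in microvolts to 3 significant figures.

The full-scale span is 0.5 − (-0.5) = 1 V. LSB = 1 V / 2^15 ≈ 30.52 µV.
(V_in − V_min)/LSB = (-0.28763912 − (-0.5)) × 32768/1 = 6958.6413 → nearest code k = 6959.
V_code = -0.5 + (6959/32768) × 1 = -0.28762817383 V.
V_in − V_code = -0.28763912 − (-0.28762817383) = −10.9 µV.

−10.9 µV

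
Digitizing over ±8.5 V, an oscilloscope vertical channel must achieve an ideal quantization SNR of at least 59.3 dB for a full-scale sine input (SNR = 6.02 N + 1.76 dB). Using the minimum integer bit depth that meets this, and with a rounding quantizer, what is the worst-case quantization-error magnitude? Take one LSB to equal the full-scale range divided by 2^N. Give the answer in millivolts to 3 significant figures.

Full-scale range = 8.5 V − (-8.5 V) = 17 V.
Required N = ⌈(59.3 − 1.76)/6.02⌉ = ⌈9.558⌉ = 10.
LSB = 17 V ÷ 2^10 = 17/1024 V = 16.602 mV.
|e|_max = LSB/2 = 8.30 mV.

8.30 mV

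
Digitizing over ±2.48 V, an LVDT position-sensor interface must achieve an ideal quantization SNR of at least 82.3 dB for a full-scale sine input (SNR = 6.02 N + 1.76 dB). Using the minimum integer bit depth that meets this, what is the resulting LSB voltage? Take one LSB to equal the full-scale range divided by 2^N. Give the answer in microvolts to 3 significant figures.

303 µV

The full-scale span is 2.48 − (-2.48) = 4.96 V.
Solving 6.02 N ≥ 82.3 − 1.76: N ≥ 13.379. Round up → N = 14.
LSB = 4.96 V ÷ 2^14 = 4.96/16384 V = 303 µV.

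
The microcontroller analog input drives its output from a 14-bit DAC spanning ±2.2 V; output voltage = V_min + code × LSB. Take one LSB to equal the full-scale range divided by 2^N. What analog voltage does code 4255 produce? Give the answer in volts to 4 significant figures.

Full-scale range = 2.2 V − (-2.2 V) = 4.4 V. LSB = 4.4 V / 2^14.
V_out = -2.2 + 4255 × (4.4/16384) V
      = -2.2 V + 1.14270 V = -1.05730 V.

-1.057 V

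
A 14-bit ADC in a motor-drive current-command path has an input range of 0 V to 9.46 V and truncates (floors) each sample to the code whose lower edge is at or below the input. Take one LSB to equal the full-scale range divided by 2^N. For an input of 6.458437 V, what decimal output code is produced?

11185

Span = 9.46 V. LSB = 9.46 V / 2^14 ≈ 0.5774 mV.
code = ⌊(V_in − V_min)/LSB⌋ = ⌊(V_in − V_min) × 2^14 / range⌋
     = ⌊(6.458437 − (0)) × 16384 / 9.46⌋ = ⌊6.458437 × 16384/9.46⌋
     = ⌊11185.521⌋ = 11185.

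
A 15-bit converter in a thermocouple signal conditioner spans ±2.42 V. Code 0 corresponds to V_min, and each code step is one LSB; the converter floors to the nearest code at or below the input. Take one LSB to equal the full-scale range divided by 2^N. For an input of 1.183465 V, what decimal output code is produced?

Full-scale range = 2.42 V − (-2.42 V) = 4.84 V. LSB = 4.84 V / 2^15 ≈ 147.7 µV.
code = ⌊(V_in − V_min)/LSB⌋ = ⌊(V_in − V_min) × 2^15 / range⌋
     = ⌊(1.183465 − (-2.42)) × 32768 / 4.84⌋ = ⌊3.603465 × 32768/4.84⌋
     = ⌊24396.351⌋ = 24396.

24396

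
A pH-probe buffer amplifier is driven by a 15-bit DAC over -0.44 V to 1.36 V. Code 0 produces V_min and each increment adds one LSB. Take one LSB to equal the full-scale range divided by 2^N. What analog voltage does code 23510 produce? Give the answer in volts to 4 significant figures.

0.8514 V

Span: 1.36 V − (-0.44 V) = 1.8 V. LSB = 1.8 V / 2^15.
V_out = V_min + code × LSB = -0.44 V + 23510 × 1.8 V / 32768
      = -0.44 V + 1.29144 V = 0.851443 V.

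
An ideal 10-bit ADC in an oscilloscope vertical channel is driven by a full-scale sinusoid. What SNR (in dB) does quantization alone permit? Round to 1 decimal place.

62.0 dB

Ideal quantization SNR: 6.02 × 10 + 1.76 dB = 62.0 dB.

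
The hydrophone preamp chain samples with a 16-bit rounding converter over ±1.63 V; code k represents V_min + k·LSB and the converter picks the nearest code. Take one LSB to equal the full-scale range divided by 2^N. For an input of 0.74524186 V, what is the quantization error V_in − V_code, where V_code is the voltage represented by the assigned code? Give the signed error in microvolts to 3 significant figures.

The full-scale span is 1.63 − (-1.63) = 3.26 V. LSB = 3.26 V / 2^16 ≈ 49.74 µV.
(0.74524186 − (-1.63)) / LSB = 2.37524186 × 65536/3.26 = 47749.6474. Nearest integer: k = 47750.
V_code = -1.63 + (47750/65536) × 3.26 = 0.74525939941 V.
Error = V_in − V_code = 0.74524186 − (0.74525939941) = −17.5 µV.

−17.5 µV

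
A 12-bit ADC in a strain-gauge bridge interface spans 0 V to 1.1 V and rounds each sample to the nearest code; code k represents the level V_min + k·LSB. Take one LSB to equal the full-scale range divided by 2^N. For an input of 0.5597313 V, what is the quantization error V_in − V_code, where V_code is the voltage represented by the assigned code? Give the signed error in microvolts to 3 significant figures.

Full-scale range = 1.1 V. LSB = 1.1 V / 2^12 ≈ 268.6 µV.
(0.5597313 − (0)) / LSB = 0.5597313 × 4096/1.1 = 2084.2358. Nearest integer: k = 2084.
Reconstructed level: 0 + 2084 × 1.1/4096 V = 0.5596679688 V.
V_in − V_code = 0.5597313 − (0.5596679688) = +63.3 µV.

+63.3 µV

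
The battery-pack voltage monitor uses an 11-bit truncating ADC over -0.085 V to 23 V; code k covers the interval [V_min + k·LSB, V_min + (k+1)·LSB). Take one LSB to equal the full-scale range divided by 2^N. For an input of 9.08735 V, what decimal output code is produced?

813

The full-scale span is 23 − (-0.085) = 23.085 V. LSB = 23.085 V / 2^11 ≈ 11.27 mV.
code = ⌊(V_in − V_min)/LSB⌋ = ⌊(V_in − V_min) × 2^11 / range⌋
     = ⌊(9.08735 − (-0.085)) × 2048 / 23.085⌋ = ⌊9.17235 × 2048/23.085⌋
     = ⌊813.731⌋ = 813.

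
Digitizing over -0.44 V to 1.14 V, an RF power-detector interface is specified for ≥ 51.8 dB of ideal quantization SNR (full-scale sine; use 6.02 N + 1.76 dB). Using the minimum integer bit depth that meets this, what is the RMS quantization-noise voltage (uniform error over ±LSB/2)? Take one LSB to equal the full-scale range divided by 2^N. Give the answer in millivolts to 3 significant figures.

Range = 1.14 − (-0.44) = 1.58 V.
6.02 N + 1.76 ≥ 51.8 gives N ≥ 8.312, so the minimum integer is 9.
Step size = 1.58/512 V = 3.0859 mV.
V_rms = LSB/√12 = 0.891 mV.

0.891 mV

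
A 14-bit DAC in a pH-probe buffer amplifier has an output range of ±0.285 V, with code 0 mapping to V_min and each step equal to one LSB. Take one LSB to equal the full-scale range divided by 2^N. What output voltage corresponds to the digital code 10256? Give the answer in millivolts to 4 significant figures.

Range = 0.285 − (-0.285) = 0.57 V. LSB = 0.57 V / 2^14.
V_out = V_min + code × LSB = -0.285 V + 10256 × 0.57 V / 16384
      = -0.285 V + 0.356807 V = 0.0718066 V.

71.81 mV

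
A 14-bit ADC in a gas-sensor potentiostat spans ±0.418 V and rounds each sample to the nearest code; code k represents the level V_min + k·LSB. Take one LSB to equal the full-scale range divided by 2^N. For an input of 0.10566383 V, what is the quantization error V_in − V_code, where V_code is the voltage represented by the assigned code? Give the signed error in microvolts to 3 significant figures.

Range = 0.418 − (-0.418) = 0.836 V. LSB = 0.836 V / 2^14 ≈ 51.03 µV.
(V_in − V_min)/LSB = (0.10566383 − (-0.418)) × 16384/0.836 = 10262.8088 → nearest code k = 10263.
V_code = -0.418 + (10263/16384) × 0.836 = 0.10567358398 V.
e = 0.10566383 − (0.10567358398) = −9.75 µV.

−9.75 µV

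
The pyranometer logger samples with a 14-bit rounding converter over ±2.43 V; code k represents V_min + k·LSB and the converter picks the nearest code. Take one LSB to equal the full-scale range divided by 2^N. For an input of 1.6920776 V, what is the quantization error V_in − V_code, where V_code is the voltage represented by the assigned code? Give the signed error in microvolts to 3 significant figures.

Span: 2.43 V − (-2.43 V) = 4.86 V. LSB = 4.86 V / 2^14 ≈ 296.6 µV.
(V_in − V_min)/LSB = (1.6920776 − (-2.43)) × 16384/4.86 = 13896.3209 → nearest code k = 13896.
V_code = V_min + k × range/2^14 = -2.43 + 13896 × 4.86/16384 = 1.6919824219 V.
Error = V_in − V_code = 1.6920776 − (1.6919824219) = +95.2 µV.

+95.2 µV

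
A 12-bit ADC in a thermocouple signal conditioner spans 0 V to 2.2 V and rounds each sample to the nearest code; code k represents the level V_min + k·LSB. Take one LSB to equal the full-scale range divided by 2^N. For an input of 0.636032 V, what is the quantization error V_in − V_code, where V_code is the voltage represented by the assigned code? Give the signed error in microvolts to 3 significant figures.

Full-scale range = 2.2 V. LSB = 2.2 V / 2^12 ≈ 0.5371 mV.
Position in LSBs: (0.636032 − (0)) × 4096/2.2 = 1184.1759; rounding gives k = 1184.
V_code = V_min + k × range/2^12 = 0 + 1184 × 2.2/4096 = 0.6359375000 V.
e = 0.636032 − (0.6359375000) = +94.5 µV.

+94.5 µV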